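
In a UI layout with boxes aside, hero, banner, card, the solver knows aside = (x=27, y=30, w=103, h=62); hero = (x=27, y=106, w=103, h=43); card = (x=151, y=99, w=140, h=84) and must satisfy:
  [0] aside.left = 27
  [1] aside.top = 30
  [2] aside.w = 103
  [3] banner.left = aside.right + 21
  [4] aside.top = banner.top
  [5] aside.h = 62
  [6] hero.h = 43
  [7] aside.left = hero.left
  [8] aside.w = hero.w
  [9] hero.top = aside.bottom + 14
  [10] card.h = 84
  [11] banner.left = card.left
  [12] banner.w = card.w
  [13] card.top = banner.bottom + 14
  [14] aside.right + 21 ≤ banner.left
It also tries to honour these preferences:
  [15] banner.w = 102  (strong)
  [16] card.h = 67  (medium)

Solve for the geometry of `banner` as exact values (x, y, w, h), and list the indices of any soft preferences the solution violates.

1. banner.x = 151  [banner.left = aside.right + 21]
2. banner.y = 30  [aside.top = banner.top]
3. banner.w = 140  [banner.w = card.w]
4. banner.h = 55  [card.top = banner.bottom + 14]

banner = (x=151, y=30, w=140, h=55)
violated soft preferences: 15, 16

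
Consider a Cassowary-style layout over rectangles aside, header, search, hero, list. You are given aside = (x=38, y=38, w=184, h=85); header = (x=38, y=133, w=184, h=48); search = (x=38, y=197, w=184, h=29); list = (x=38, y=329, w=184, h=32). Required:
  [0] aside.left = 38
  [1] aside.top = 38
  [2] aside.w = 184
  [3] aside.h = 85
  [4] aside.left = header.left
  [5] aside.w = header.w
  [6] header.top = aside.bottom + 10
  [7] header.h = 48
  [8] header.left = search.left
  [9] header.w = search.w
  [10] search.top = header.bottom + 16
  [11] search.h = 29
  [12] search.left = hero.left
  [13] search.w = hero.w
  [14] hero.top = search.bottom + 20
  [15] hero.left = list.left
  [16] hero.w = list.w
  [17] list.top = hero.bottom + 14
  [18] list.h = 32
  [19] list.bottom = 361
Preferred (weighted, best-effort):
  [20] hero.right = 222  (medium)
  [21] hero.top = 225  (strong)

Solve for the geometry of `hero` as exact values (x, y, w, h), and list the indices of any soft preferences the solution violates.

hero = (x=38, y=246, w=184, h=69)
violated soft preferences: 21

1. hero.x = 38  [search.left = hero.left]
2. hero.w = 184  [search.w = hero.w]
3. hero.y = 246  [hero.top = search.bottom + 20]
4. hero.h = 69  [list.top = hero.bottom + 14]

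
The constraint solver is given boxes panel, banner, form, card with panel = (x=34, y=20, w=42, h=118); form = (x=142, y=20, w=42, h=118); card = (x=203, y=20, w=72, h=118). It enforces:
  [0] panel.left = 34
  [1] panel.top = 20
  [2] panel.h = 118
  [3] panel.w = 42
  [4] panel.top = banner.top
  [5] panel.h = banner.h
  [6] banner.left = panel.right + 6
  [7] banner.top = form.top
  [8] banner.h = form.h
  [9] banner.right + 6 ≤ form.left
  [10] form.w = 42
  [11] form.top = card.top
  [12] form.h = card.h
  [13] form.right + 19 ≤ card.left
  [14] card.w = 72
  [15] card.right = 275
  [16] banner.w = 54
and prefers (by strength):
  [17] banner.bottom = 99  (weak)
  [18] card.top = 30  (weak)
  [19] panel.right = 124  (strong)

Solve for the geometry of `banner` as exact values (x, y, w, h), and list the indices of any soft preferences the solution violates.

1. banner.y = 20  [panel.top = banner.top]
2. banner.h = 118  [panel.h = banner.h]
3. banner.x = 82  [banner.left = panel.right + 6]
4. banner.w = 54  [banner.w = 54]

banner = (x=82, y=20, w=54, h=118)
violated soft preferences: 17, 18, 19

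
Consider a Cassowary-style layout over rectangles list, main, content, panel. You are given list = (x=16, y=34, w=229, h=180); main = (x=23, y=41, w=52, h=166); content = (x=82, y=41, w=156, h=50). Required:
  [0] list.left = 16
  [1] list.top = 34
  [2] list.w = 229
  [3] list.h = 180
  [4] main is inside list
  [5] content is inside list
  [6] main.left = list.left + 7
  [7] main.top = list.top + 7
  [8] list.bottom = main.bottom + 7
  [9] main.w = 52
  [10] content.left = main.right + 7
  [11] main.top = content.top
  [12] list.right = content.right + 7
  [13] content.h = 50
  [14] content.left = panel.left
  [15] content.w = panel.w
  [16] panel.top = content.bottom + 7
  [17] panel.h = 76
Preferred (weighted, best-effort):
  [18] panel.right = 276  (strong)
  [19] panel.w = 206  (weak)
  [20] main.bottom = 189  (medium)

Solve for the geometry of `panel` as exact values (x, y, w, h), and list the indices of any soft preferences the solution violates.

1. panel.x = 82  [content.left = panel.left]
2. panel.w = 156  [content.w = panel.w]
3. panel.y = 98  [panel.top = content.bottom + 7]
4. panel.h = 76  [panel.h = 76]

panel = (x=82, y=98, w=156, h=76)
violated soft preferences: 18, 19, 20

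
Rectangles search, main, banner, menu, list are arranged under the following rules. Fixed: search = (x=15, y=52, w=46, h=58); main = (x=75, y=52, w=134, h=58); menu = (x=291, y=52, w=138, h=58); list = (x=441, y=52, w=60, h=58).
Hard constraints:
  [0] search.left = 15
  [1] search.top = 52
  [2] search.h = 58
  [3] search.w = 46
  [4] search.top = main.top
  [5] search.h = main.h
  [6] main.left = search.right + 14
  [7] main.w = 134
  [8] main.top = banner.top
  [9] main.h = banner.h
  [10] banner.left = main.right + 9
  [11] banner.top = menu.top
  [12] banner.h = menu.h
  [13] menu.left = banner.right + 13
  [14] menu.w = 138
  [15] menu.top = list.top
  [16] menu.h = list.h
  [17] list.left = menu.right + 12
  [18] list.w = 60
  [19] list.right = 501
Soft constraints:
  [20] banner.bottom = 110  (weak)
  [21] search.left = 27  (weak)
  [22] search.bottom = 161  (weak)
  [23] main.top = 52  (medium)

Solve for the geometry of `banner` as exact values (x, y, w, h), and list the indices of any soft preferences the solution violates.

1. banner.y = 52  [main.top = banner.top]
2. banner.h = 58  [main.h = banner.h]
3. banner.x = 218  [banner.left = main.right + 9]
4. banner.w = 60  [menu.left = banner.right + 13]

banner = (x=218, y=52, w=60, h=58)
violated soft preferences: 21, 22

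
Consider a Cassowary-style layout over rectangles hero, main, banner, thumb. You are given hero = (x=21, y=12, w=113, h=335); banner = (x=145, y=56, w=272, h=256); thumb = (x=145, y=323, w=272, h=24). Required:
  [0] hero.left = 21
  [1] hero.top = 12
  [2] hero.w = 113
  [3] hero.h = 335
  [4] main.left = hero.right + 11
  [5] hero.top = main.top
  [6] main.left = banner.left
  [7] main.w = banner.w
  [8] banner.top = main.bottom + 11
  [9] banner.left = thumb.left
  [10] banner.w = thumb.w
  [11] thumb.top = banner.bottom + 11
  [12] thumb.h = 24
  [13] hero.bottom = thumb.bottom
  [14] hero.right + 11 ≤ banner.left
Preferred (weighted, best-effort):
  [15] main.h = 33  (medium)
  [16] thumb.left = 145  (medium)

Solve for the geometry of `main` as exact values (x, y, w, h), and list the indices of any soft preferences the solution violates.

1. main.x = 145  [main.left = hero.right + 11]
2. main.y = 12  [hero.top = main.top]
3. main.w = 272  [main.w = banner.w]
4. main.h = 33  [banner.top = main.bottom + 11]

main = (x=145, y=12, w=272, h=33)
violated soft preferences: none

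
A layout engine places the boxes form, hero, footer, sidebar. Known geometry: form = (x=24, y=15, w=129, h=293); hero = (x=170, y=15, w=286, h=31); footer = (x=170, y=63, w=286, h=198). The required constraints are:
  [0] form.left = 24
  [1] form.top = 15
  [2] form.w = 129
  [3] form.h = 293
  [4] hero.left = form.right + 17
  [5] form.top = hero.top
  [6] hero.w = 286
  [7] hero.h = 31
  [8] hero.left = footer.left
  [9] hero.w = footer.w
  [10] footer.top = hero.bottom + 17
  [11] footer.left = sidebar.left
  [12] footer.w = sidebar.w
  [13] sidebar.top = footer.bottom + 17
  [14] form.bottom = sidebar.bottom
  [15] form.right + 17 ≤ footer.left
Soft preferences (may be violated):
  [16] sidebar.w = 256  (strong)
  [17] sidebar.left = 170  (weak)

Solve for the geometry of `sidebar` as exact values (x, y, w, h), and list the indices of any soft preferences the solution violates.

1. sidebar.x = 170  [footer.left = sidebar.left]
2. sidebar.w = 286  [footer.w = sidebar.w]
3. sidebar.y = 278  [sidebar.top = footer.bottom + 17]
4. sidebar.h = 30  [form.bottom = sidebar.bottom]

sidebar = (x=170, y=278, w=286, h=30)
violated soft preferences: 16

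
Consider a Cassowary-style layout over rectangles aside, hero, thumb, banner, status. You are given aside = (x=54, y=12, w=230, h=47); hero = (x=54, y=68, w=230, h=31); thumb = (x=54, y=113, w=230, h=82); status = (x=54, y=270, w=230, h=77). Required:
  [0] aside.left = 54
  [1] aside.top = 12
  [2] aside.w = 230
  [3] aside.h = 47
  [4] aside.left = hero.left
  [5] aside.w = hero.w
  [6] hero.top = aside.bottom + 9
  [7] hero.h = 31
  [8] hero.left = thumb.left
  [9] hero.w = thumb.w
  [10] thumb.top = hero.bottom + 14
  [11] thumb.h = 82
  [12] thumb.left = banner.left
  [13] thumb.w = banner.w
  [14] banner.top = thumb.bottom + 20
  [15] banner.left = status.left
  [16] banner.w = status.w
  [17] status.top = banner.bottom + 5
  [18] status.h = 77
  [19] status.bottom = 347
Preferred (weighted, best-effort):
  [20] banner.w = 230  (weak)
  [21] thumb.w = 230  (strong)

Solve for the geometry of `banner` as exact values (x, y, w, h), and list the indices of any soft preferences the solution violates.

banner = (x=54, y=215, w=230, h=50)
violated soft preferences: none

1. banner.x = 54  [thumb.left = banner.left]
2. banner.w = 230  [thumb.w = banner.w]
3. banner.y = 215  [banner.top = thumb.bottom + 20]
4. banner.h = 50  [status.top = banner.bottom + 5]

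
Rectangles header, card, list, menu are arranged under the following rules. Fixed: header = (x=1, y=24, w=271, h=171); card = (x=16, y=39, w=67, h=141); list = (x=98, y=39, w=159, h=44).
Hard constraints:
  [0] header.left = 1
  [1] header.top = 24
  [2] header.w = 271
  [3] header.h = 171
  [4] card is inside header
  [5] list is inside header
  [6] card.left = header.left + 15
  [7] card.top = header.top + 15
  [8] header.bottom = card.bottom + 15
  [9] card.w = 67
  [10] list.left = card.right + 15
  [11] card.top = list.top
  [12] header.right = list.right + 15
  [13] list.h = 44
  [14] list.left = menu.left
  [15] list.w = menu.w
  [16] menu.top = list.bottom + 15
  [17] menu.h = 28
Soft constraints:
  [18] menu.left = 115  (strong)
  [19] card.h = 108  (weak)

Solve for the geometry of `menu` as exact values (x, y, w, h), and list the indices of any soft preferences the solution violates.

1. menu.x = 98  [list.left = menu.left]
2. menu.w = 159  [list.w = menu.w]
3. menu.y = 98  [menu.top = list.bottom + 15]
4. menu.h = 28  [menu.h = 28]

menu = (x=98, y=98, w=159, h=28)
violated soft preferences: 18, 19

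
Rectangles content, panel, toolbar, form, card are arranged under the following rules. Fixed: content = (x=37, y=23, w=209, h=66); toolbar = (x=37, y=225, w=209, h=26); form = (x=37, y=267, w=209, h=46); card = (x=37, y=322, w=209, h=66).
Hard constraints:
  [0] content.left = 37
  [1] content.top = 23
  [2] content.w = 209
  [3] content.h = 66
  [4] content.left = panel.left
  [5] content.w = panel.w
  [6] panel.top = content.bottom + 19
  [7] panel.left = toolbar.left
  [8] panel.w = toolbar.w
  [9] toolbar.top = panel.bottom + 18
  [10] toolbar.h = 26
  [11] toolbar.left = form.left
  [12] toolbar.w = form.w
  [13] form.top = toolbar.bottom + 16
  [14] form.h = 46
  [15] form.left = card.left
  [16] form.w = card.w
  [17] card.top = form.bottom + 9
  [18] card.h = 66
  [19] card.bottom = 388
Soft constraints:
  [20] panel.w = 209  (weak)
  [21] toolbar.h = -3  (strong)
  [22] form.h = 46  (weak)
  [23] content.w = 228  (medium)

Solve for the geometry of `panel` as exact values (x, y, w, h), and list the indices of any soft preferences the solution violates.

panel = (x=37, y=108, w=209, h=99)
violated soft preferences: 21, 23

1. panel.x = 37  [content.left = panel.left]
2. panel.w = 209  [content.w = panel.w]
3. panel.y = 108  [panel.top = content.bottom + 19]
4. panel.h = 99  [toolbar.top = panel.bottom + 18]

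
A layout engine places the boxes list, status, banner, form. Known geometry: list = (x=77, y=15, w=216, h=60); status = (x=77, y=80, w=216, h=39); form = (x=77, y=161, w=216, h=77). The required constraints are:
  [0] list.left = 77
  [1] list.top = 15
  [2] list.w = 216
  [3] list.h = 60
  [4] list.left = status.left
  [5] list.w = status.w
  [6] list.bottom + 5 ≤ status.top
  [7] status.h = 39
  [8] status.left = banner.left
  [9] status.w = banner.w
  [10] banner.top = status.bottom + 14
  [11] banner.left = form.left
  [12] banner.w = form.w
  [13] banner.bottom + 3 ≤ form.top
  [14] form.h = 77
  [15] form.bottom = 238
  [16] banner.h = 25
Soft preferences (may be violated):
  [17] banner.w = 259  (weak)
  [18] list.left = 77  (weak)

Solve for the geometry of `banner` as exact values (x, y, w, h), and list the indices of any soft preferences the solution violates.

1. banner.x = 77  [status.left = banner.left]
2. banner.w = 216  [status.w = banner.w]
3. banner.y = 133  [banner.top = status.bottom + 14]
4. banner.h = 25  [banner.h = 25]

banner = (x=77, y=133, w=216, h=25)
violated soft preferences: 17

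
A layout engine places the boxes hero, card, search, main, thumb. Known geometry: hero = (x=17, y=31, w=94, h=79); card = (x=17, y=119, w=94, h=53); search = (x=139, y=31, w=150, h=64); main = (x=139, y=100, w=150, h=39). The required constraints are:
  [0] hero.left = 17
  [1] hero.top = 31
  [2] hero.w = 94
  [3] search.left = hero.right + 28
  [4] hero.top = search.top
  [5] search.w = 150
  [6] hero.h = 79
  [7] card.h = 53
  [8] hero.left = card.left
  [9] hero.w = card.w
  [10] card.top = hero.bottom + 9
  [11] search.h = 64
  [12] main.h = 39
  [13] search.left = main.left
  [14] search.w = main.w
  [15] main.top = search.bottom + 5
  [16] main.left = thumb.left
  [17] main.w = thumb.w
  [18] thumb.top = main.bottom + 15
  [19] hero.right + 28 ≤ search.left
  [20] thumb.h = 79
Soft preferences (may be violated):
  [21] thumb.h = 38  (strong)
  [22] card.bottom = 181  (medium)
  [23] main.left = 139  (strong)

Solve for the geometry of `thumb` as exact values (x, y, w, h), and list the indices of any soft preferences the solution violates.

1. thumb.x = 139  [main.left = thumb.left]
2. thumb.w = 150  [main.w = thumb.w]
3. thumb.y = 154  [thumb.top = main.bottom + 15]
4. thumb.h = 79  [thumb.h = 79]

thumb = (x=139, y=154, w=150, h=79)
violated soft preferences: 21, 22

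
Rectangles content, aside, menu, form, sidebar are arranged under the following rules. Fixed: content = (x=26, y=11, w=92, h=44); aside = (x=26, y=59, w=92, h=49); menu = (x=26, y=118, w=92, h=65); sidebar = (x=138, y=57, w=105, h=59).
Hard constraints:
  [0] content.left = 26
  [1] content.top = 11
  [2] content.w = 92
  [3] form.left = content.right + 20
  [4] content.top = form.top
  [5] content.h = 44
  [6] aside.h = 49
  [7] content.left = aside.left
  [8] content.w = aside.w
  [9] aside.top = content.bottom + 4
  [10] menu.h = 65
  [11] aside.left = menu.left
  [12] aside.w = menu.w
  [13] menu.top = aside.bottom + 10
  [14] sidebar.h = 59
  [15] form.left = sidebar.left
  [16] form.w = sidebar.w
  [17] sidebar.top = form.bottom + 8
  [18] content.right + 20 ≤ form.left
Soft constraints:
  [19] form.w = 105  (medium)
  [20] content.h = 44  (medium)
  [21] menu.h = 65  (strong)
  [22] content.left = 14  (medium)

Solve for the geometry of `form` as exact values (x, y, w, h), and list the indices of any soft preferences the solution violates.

form = (x=138, y=11, w=105, h=38)
violated soft preferences: 22

1. form.x = 138  [form.left = content.right + 20]
2. form.y = 11  [content.top = form.top]
3. form.w = 105  [form.w = sidebar.w]
4. form.h = 38  [sidebar.top = form.bottom + 8]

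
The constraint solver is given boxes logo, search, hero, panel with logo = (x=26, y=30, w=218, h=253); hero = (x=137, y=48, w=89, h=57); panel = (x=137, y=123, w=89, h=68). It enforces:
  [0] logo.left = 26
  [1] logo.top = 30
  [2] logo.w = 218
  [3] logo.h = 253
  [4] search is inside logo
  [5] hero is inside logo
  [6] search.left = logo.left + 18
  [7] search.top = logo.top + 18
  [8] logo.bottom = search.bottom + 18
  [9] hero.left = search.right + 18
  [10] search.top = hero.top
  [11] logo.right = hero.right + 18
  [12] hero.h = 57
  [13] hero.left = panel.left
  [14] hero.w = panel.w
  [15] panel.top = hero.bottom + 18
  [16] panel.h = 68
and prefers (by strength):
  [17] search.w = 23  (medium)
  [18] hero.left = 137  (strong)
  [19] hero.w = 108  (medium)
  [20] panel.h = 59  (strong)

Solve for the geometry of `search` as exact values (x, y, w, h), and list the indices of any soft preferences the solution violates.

search = (x=44, y=48, w=75, h=217)
violated soft preferences: 17, 19, 20

1. search.x = 44  [search.left = logo.left + 18]
2. search.y = 48  [search.top = logo.top + 18]
3. search.h = 217  [logo.bottom = search.bottom + 18]
4. search.w = 75  [hero.left = search.right + 18]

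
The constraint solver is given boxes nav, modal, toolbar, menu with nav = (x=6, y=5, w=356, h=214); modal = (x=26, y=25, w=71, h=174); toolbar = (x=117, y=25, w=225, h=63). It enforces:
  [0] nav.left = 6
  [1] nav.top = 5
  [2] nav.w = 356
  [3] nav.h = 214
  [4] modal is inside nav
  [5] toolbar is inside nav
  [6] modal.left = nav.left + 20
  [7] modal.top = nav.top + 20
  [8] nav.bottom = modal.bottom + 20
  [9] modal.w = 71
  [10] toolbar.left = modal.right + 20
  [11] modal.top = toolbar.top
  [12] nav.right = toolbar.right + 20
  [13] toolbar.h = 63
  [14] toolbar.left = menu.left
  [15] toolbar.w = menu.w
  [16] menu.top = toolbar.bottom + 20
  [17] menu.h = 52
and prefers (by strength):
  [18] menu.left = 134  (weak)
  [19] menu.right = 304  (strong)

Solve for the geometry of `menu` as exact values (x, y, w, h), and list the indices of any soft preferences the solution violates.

1. menu.x = 117  [toolbar.left = menu.left]
2. menu.w = 225  [toolbar.w = menu.w]
3. menu.y = 108  [menu.top = toolbar.bottom + 20]
4. menu.h = 52  [menu.h = 52]

menu = (x=117, y=108, w=225, h=52)
violated soft preferences: 18, 19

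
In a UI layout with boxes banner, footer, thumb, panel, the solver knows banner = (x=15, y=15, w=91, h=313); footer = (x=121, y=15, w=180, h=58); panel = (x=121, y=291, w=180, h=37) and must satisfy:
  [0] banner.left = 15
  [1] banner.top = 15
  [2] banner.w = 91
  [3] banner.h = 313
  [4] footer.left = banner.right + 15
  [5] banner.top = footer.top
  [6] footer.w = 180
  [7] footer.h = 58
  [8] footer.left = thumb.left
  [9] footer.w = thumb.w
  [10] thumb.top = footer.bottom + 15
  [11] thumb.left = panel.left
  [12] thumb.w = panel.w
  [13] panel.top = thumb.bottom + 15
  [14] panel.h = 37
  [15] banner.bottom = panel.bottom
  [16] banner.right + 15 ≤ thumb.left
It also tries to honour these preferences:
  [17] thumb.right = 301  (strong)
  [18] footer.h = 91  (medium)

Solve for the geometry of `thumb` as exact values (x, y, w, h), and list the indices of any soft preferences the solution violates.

thumb = (x=121, y=88, w=180, h=188)
violated soft preferences: 18

1. thumb.x = 121  [footer.left = thumb.left]
2. thumb.w = 180  [footer.w = thumb.w]
3. thumb.y = 88  [thumb.top = footer.bottom + 15]
4. thumb.h = 188  [panel.top = thumb.bottom + 15]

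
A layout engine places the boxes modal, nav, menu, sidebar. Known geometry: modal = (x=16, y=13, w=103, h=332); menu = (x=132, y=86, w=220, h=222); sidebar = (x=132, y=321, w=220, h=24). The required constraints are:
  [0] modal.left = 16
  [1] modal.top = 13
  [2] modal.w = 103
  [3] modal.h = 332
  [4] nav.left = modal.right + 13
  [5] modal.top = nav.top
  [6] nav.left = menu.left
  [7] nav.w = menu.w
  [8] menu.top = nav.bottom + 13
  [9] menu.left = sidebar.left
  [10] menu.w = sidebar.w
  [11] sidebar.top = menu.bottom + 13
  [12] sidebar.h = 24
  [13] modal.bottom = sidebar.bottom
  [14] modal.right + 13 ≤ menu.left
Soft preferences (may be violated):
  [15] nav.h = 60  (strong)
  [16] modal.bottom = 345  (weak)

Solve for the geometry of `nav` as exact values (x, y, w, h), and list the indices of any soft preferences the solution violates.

1. nav.x = 132  [nav.left = modal.right + 13]
2. nav.y = 13  [modal.top = nav.top]
3. nav.w = 220  [nav.w = menu.w]
4. nav.h = 60  [menu.top = nav.bottom + 13]

nav = (x=132, y=13, w=220, h=60)
violated soft preferences: none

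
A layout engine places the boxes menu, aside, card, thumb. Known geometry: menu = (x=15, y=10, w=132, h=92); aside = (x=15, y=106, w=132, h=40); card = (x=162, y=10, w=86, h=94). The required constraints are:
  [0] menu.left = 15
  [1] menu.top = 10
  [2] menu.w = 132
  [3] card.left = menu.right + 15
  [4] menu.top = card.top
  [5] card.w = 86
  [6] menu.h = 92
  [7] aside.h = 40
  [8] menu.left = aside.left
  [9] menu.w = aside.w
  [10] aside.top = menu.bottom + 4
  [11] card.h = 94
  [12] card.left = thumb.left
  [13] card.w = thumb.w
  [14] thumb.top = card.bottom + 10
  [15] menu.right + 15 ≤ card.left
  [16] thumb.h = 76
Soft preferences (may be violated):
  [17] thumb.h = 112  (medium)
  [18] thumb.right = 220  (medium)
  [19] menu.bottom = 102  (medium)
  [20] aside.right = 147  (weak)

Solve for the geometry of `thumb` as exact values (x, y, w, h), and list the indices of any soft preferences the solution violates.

thumb = (x=162, y=114, w=86, h=76)
violated soft preferences: 17, 18

1. thumb.x = 162  [card.left = thumb.left]
2. thumb.w = 86  [card.w = thumb.w]
3. thumb.y = 114  [thumb.top = card.bottom + 10]
4. thumb.h = 76  [thumb.h = 76]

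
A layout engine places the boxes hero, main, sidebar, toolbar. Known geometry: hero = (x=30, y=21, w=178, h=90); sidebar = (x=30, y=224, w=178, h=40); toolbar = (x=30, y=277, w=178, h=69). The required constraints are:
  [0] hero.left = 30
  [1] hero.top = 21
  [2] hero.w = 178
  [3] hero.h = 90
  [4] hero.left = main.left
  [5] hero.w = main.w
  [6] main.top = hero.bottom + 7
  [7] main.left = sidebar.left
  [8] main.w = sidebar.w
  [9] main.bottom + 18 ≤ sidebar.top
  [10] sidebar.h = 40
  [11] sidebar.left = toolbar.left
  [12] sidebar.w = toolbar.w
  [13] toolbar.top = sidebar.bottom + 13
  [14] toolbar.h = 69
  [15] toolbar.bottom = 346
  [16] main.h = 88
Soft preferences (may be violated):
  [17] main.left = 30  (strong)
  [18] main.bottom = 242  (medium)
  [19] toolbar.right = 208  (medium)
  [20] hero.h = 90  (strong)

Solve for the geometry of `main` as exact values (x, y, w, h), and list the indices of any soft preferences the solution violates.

main = (x=30, y=118, w=178, h=88)
violated soft preferences: 18

1. main.x = 30  [hero.left = main.left]
2. main.w = 178  [hero.w = main.w]
3. main.y = 118  [main.top = hero.bottom + 7]
4. main.h = 88  [main.h = 88]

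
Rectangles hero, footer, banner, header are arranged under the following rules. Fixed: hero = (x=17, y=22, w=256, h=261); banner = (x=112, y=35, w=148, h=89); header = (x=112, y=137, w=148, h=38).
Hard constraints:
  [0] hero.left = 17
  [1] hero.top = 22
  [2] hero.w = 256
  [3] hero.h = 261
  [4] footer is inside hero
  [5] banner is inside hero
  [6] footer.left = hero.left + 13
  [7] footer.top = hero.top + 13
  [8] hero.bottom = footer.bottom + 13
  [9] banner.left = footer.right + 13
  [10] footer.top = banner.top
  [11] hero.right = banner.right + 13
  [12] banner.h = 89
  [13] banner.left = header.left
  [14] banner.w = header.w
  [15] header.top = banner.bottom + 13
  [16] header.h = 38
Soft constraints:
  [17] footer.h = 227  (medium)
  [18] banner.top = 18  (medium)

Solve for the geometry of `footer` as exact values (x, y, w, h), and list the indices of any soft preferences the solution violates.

1. footer.x = 30  [footer.left = hero.left + 13]
2. footer.y = 35  [footer.top = hero.top + 13]
3. footer.h = 235  [hero.bottom = footer.bottom + 13]
4. footer.w = 69  [banner.left = footer.right + 13]

footer = (x=30, y=35, w=69, h=235)
violated soft preferences: 17, 18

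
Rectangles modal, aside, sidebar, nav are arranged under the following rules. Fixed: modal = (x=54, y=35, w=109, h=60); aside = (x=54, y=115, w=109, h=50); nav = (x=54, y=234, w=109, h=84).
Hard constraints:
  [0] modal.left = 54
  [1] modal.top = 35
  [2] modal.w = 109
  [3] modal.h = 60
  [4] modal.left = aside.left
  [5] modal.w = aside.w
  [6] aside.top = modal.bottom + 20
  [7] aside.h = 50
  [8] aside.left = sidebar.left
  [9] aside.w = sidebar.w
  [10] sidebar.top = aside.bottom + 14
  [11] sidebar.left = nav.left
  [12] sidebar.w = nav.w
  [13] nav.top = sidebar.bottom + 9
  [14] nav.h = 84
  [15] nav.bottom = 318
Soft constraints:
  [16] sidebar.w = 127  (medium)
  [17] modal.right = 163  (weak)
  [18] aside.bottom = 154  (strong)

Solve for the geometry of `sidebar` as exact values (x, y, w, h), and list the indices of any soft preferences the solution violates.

1. sidebar.x = 54  [aside.left = sidebar.left]
2. sidebar.w = 109  [aside.w = sidebar.w]
3. sidebar.y = 179  [sidebar.top = aside.bottom + 14]
4. sidebar.h = 46  [nav.top = sidebar.bottom + 9]

sidebar = (x=54, y=179, w=109, h=46)
violated soft preferences: 16, 18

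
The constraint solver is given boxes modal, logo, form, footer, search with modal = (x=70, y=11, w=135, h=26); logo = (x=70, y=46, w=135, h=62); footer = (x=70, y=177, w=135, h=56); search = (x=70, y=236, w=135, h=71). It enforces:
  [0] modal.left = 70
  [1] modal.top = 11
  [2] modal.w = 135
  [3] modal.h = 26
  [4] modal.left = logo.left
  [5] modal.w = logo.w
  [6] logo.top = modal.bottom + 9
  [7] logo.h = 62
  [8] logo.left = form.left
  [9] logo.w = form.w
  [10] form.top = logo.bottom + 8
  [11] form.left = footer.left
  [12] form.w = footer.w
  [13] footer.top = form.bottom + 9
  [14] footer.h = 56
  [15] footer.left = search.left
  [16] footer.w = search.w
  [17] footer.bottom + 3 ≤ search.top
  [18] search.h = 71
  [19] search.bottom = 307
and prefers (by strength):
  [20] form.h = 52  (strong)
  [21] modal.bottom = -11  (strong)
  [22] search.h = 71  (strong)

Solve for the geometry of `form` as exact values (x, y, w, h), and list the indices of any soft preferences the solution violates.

1. form.x = 70  [logo.left = form.left]
2. form.w = 135  [logo.w = form.w]
3. form.y = 116  [form.top = logo.bottom + 8]
4. form.h = 52  [footer.top = form.bottom + 9]

form = (x=70, y=116, w=135, h=52)
violated soft preferences: 21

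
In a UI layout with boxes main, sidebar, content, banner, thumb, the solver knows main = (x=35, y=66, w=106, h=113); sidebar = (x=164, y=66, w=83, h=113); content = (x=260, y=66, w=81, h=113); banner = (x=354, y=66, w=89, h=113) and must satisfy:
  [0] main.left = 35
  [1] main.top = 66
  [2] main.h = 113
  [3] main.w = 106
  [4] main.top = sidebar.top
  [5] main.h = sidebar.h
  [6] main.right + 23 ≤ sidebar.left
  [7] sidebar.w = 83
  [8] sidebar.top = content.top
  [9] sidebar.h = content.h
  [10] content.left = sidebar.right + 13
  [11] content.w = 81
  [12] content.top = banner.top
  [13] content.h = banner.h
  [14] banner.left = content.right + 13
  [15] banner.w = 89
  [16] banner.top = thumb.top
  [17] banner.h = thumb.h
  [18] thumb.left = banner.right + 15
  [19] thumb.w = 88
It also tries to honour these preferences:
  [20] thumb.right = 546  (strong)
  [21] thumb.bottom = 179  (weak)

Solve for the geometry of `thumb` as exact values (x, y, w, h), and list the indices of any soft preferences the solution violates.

thumb = (x=458, y=66, w=88, h=113)
violated soft preferences: none

1. thumb.y = 66  [banner.top = thumb.top]
2. thumb.h = 113  [banner.h = thumb.h]
3. thumb.x = 458  [thumb.left = banner.right + 15]
4. thumb.w = 88  [thumb.w = 88]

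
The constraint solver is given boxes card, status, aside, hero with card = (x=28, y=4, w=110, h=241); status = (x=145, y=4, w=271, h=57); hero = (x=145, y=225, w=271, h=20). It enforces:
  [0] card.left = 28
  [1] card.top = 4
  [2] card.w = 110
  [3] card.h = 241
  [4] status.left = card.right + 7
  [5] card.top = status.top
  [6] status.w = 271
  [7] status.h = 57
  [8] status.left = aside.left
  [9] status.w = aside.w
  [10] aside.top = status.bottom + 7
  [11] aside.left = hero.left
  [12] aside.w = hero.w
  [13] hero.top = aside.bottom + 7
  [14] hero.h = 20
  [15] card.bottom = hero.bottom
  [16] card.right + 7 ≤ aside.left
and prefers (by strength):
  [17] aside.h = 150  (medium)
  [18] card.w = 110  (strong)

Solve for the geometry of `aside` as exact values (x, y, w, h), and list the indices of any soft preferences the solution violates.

aside = (x=145, y=68, w=271, h=150)
violated soft preferences: none

1. aside.x = 145  [status.left = aside.left]
2. aside.w = 271  [status.w = aside.w]
3. aside.y = 68  [aside.top = status.bottom + 7]
4. aside.h = 150  [hero.top = aside.bottom + 7]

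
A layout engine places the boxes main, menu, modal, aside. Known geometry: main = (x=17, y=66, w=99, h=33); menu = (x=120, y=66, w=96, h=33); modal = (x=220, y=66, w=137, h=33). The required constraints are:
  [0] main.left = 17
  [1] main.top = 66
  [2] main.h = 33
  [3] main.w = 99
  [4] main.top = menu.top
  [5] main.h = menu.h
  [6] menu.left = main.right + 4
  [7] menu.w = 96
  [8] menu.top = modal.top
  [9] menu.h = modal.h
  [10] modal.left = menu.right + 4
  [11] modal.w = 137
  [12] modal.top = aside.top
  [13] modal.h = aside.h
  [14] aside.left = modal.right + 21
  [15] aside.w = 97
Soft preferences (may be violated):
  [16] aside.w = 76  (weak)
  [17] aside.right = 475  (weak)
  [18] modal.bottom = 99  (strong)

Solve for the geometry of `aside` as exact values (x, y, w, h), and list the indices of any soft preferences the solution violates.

1. aside.y = 66  [modal.top = aside.top]
2. aside.h = 33  [modal.h = aside.h]
3. aside.x = 378  [aside.left = modal.right + 21]
4. aside.w = 97  [aside.w = 97]

aside = (x=378, y=66, w=97, h=33)
violated soft preferences: 16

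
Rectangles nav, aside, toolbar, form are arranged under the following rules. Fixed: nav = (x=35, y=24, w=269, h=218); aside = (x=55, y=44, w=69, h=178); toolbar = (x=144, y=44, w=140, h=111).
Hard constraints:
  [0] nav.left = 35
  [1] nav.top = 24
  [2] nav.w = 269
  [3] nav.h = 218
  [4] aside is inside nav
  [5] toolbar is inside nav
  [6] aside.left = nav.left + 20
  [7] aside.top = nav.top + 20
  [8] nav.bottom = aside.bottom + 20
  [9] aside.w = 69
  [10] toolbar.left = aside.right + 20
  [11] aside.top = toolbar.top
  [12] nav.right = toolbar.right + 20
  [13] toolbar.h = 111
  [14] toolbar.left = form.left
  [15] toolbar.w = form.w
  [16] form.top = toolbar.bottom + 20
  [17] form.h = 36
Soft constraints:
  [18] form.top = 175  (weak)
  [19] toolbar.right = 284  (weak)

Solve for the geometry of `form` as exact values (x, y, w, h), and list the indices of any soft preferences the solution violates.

1. form.x = 144  [toolbar.left = form.left]
2. form.w = 140  [toolbar.w = form.w]
3. form.y = 175  [form.top = toolbar.bottom + 20]
4. form.h = 36  [form.h = 36]

form = (x=144, y=175, w=140, h=36)
violated soft preferences: none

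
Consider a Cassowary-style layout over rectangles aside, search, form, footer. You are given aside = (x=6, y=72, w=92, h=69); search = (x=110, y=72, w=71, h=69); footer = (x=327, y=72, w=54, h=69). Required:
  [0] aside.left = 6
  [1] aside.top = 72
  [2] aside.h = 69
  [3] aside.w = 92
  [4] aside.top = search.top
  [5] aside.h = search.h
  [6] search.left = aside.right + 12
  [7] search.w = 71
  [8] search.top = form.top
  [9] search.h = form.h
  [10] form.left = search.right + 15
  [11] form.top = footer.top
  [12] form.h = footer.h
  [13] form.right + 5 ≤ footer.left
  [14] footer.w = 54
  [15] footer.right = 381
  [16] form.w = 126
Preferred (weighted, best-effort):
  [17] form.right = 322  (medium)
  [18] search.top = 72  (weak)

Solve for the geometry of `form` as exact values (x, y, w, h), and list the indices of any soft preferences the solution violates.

form = (x=196, y=72, w=126, h=69)
violated soft preferences: none

1. form.y = 72  [search.top = form.top]
2. form.h = 69  [search.h = form.h]
3. form.x = 196  [form.left = search.right + 15]
4. form.w = 126  [form.w = 126]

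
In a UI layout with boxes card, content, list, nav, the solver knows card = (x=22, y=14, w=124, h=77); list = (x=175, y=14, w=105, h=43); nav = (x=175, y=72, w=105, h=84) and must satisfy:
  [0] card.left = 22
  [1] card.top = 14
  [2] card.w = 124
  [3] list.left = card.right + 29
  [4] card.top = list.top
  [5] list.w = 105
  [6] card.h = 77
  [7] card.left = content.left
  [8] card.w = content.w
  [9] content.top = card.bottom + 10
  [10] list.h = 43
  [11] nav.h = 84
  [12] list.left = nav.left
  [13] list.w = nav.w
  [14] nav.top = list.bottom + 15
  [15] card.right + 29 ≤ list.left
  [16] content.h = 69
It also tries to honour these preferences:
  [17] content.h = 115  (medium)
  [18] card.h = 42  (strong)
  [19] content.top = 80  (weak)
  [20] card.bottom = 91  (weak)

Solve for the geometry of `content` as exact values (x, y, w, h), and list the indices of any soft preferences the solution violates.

1. content.x = 22  [card.left = content.left]
2. content.w = 124  [card.w = content.w]
3. content.y = 101  [content.top = card.bottom + 10]
4. content.h = 69  [content.h = 69]

content = (x=22, y=101, w=124, h=69)
violated soft preferences: 17, 18, 19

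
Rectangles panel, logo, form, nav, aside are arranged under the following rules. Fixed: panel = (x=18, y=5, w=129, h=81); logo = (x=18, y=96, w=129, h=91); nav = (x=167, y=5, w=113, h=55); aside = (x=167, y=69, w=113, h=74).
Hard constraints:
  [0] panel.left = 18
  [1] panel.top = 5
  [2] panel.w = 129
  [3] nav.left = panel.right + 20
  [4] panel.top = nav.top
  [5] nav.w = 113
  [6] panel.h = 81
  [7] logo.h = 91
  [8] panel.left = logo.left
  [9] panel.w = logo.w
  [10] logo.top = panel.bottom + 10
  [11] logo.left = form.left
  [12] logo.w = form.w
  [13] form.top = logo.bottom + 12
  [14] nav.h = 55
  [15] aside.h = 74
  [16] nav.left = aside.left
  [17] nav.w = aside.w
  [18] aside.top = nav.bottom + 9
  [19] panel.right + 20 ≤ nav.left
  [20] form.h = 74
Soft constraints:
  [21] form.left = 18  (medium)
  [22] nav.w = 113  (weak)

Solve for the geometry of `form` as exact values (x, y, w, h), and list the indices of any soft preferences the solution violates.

form = (x=18, y=199, w=129, h=74)
violated soft preferences: none

1. form.x = 18  [logo.left = form.left]
2. form.w = 129  [logo.w = form.w]
3. form.y = 199  [form.top = logo.bottom + 12]
4. form.h = 74  [form.h = 74]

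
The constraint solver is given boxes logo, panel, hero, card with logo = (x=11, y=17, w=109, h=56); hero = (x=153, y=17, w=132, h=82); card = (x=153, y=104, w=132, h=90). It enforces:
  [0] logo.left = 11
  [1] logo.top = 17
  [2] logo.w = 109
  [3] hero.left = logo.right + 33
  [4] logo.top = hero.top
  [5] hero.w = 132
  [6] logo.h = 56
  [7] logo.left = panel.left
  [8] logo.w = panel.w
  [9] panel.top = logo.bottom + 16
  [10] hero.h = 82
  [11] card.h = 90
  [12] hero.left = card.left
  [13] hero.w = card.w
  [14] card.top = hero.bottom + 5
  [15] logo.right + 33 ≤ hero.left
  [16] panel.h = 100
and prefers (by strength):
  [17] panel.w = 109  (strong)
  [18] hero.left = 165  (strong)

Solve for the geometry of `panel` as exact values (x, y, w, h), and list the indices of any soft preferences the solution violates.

panel = (x=11, y=89, w=109, h=100)
violated soft preferences: 18

1. panel.x = 11  [logo.left = panel.left]
2. panel.w = 109  [logo.w = panel.w]
3. panel.y = 89  [panel.top = logo.bottom + 16]
4. panel.h = 100  [panel.h = 100]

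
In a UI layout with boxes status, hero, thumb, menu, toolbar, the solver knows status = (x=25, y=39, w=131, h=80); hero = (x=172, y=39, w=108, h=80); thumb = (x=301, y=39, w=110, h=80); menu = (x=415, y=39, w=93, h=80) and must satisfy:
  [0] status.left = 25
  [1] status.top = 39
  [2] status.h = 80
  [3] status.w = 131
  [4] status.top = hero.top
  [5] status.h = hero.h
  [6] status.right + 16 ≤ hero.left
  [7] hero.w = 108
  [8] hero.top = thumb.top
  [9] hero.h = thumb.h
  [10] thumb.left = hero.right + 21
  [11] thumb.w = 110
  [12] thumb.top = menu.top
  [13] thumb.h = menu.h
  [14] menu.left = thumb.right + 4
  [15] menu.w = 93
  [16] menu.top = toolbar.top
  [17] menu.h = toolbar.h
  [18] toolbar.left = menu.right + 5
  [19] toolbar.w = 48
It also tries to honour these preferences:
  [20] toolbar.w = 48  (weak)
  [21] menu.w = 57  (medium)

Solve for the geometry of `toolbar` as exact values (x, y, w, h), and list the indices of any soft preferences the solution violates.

1. toolbar.y = 39  [menu.top = toolbar.top]
2. toolbar.h = 80  [menu.h = toolbar.h]
3. toolbar.x = 513  [toolbar.left = menu.right + 5]
4. toolbar.w = 48  [toolbar.w = 48]

toolbar = (x=513, y=39, w=48, h=80)
violated soft preferences: 21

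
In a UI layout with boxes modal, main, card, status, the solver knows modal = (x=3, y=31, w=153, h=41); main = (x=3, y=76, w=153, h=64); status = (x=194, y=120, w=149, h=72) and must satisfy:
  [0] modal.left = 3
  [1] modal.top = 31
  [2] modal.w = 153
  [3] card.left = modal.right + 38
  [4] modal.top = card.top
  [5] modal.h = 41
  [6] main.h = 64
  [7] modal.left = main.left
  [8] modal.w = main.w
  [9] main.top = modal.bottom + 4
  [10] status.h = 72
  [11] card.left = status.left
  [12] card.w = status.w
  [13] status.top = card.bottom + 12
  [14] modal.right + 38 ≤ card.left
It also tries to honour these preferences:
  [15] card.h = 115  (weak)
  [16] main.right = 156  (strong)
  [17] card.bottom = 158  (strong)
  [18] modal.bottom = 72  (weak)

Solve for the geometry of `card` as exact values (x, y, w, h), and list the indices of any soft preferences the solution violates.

card = (x=194, y=31, w=149, h=77)
violated soft preferences: 15, 17

1. card.x = 194  [card.left = modal.right + 38]
2. card.y = 31  [modal.top = card.top]
3. card.w = 149  [card.w = status.w]
4. card.h = 77  [status.top = card.bottom + 12]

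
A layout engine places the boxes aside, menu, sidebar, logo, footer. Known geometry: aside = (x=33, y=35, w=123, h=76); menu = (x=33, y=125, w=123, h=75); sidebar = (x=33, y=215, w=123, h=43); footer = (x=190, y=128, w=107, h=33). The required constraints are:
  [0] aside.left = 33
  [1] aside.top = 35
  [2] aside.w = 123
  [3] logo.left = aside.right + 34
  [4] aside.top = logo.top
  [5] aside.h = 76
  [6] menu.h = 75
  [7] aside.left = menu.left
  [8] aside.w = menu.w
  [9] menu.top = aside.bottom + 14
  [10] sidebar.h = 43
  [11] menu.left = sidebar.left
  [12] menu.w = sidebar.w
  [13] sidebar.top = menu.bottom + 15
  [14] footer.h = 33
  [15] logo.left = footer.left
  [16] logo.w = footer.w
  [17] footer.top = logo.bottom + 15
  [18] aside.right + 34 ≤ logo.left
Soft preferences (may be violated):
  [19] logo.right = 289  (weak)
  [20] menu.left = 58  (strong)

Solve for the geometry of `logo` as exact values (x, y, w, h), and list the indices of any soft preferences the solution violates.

logo = (x=190, y=35, w=107, h=78)
violated soft preferences: 19, 20

1. logo.x = 190  [logo.left = aside.right + 34]
2. logo.y = 35  [aside.top = logo.top]
3. logo.w = 107  [logo.w = footer.w]
4. logo.h = 78  [footer.top = logo.bottom + 15]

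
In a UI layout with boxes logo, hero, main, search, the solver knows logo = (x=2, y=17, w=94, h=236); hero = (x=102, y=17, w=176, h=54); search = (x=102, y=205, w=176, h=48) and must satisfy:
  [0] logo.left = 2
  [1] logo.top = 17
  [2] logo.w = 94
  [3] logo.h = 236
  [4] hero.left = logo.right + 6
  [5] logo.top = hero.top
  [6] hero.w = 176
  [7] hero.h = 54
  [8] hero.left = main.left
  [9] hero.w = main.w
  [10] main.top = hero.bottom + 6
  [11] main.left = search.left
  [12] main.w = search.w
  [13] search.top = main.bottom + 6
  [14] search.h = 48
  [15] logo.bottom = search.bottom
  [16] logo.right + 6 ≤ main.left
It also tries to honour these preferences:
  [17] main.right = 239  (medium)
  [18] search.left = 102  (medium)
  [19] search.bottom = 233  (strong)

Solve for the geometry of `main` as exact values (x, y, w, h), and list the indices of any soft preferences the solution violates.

1. main.x = 102  [hero.left = main.left]
2. main.w = 176  [hero.w = main.w]
3. main.y = 77  [main.top = hero.bottom + 6]
4. main.h = 122  [search.top = main.bottom + 6]

main = (x=102, y=77, w=176, h=122)
violated soft preferences: 17, 19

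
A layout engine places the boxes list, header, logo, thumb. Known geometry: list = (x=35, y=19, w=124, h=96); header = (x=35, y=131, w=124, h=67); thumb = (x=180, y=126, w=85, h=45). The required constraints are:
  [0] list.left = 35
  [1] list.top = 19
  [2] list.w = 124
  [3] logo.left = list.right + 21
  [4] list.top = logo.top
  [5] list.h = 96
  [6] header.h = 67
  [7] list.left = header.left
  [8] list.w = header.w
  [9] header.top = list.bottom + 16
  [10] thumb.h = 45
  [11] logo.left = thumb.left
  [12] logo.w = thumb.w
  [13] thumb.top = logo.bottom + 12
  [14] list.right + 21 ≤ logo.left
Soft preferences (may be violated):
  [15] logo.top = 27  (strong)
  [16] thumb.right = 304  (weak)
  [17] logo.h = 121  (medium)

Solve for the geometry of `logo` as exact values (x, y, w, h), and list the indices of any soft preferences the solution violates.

logo = (x=180, y=19, w=85, h=95)
violated soft preferences: 15, 16, 17

1. logo.x = 180  [logo.left = list.right + 21]
2. logo.y = 19  [list.top = logo.top]
3. logo.w = 85  [logo.w = thumb.w]
4. logo.h = 95  [thumb.top = logo.bottom + 12]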